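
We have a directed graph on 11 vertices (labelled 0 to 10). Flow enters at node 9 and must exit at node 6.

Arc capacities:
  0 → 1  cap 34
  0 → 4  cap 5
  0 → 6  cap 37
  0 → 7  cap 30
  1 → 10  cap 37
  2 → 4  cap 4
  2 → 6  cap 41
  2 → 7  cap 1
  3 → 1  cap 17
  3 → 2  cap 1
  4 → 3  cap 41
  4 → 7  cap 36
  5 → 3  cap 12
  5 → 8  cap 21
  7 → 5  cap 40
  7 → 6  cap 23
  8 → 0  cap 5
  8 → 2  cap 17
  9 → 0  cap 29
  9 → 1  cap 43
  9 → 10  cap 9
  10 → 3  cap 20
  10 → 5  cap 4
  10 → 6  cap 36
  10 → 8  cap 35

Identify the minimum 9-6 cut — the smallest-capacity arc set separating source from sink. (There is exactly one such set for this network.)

Min-cut arcs: {(1,10), (9,0), (9,10)} (total capacity 75)

augment #1: 9→0→6 push 29
augment #2: 9→10→6 push 9
augment #3: 9→1→10→6 push 27
augment #4: 9→1→10→3→2→6 push 1
augment #5: 9→1→10→8→0→6 push 5
augment #6: 9→1→10→8→2→6 push 4
max flow = 75; residual-reachable set from 9 gives S-side
cut edges (S→T): {(1,10), (9,0), (9,10)} total cap 75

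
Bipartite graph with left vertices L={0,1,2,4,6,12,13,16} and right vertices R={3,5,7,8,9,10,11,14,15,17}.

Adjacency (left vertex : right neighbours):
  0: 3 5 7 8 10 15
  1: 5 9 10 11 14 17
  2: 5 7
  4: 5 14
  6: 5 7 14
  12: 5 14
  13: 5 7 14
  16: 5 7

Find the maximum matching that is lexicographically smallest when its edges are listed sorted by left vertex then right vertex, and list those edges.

|M| = 5 (so the lex-smallest maximum matching has 5 edges)
process left vertices in ascending order; for each, take the smallest-labelled available neighbour that still permits 5 edges overall, or leave it unmatched if none does
lex-smallest matching: {0-3, 1-9, 2-5, 4-14, 6-7}

Lex-smallest maximum matching: {(0,3), (1,9), (2,5), (4,14), (6,7)}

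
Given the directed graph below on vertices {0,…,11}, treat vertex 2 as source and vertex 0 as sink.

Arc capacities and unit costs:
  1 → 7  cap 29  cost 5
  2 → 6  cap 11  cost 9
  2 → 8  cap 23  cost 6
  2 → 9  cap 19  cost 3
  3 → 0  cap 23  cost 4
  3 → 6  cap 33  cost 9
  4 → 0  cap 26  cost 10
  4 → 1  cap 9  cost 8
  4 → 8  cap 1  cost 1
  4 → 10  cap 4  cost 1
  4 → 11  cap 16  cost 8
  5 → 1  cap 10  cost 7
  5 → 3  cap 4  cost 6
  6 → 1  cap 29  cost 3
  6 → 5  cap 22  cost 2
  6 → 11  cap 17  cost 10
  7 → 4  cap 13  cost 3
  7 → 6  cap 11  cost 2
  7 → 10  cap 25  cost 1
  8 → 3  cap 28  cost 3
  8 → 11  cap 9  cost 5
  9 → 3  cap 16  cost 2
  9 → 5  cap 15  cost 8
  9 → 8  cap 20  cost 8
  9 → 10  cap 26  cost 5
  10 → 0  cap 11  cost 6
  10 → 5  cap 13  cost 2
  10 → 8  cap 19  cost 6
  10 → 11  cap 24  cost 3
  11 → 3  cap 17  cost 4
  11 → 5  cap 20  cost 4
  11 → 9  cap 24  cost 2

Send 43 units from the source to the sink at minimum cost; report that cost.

Minimum cost for 43 units: 691

shortest-cost path #1: 2→9→3→0 push 16 @ unit cost 9 (adds 144)
shortest-cost path #2: 2→8→3→0 push 7 @ unit cost 13 (adds 91)
shortest-cost path #3: 2→9→10→0 push 3 @ unit cost 14 (adds 42)
shortest-cost path #4: 2→8→3→9→10→0 push 8 @ unit cost 18 (adds 144)
shortest-cost path #5: 2→6→1→7→4→0 push 9 @ unit cost 30 (adds 270)
total cost = 691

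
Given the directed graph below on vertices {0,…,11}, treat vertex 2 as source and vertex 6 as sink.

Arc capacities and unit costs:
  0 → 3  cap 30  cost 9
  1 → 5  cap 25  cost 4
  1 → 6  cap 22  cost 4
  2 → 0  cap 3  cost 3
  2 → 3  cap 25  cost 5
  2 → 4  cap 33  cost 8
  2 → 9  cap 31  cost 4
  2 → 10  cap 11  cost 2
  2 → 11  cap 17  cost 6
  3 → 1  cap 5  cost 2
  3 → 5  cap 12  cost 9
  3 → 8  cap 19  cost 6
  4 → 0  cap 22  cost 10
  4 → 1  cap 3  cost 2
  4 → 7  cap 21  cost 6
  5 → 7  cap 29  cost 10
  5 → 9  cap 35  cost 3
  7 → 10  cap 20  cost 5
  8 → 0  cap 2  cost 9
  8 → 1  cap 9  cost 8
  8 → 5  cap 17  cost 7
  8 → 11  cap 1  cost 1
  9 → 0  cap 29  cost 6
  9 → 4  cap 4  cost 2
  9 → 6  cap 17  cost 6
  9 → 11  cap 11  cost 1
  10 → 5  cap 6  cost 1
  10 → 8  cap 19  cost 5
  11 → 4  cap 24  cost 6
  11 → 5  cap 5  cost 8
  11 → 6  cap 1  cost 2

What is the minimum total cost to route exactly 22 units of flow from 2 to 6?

shortest-cost path #1: 2→9→11→6 push 1 @ unit cost 7 (adds 7)
shortest-cost path #2: 2→9→6 push 17 @ unit cost 10 (adds 170)
shortest-cost path #3: 2→3→1→6 push 4 @ unit cost 11 (adds 44)
total cost = 221

Minimum cost for 22 units: 221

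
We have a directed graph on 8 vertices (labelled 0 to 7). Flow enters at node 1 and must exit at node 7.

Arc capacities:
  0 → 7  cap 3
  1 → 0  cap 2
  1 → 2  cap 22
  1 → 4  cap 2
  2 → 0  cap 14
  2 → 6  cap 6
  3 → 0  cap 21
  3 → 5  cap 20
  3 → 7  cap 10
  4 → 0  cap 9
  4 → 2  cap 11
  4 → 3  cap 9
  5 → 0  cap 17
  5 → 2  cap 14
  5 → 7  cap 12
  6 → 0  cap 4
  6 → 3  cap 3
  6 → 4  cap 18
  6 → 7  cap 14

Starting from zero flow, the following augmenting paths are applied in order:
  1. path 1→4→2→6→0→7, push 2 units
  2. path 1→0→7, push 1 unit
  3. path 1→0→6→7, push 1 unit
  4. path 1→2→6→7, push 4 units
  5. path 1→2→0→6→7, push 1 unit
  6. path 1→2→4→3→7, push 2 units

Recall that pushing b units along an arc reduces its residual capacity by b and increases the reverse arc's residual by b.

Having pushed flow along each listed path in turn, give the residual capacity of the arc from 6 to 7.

Residual capacity of (6,7): 8

after path 1 (1→4→2→6→0→7, push 2): res(6,7)=14
after path 2 (1→0→7, push 1): res(6,7)=14
after path 3 (1→0→6→7, push 1): res(6,7)=13
after path 4 (1→2→6→7, push 4): res(6,7)=9
after path 5 (1→2→0→6→7, push 1): res(6,7)=8
after path 6 (1→2→4→3→7, push 2): res(6,7)=8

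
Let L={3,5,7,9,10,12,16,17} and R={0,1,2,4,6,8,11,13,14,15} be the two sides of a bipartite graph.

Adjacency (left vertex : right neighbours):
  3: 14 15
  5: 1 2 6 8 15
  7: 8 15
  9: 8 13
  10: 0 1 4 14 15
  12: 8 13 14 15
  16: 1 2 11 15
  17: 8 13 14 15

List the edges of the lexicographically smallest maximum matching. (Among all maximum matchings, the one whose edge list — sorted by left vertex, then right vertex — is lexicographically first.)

Lex-smallest maximum matching: {(3,14), (5,1), (7,8), (9,13), (10,0), (12,15), (16,2)}

|M| = 7 (so the lex-smallest maximum matching has 7 edges)
process left vertices in ascending order; for each, take the smallest-labelled available neighbour that still permits 7 edges overall, or leave it unmatched if none does
lex-smallest matching: {3-14, 5-1, 7-8, 9-13, 10-0, 12-15, 16-2}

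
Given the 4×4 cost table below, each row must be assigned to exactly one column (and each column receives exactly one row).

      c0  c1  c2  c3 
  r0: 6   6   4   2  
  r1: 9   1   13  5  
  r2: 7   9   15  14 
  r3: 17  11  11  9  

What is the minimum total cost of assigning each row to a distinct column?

Minimum assignment cost: 21

one of 2 optimal assignments: row0→col2 (cost 4), row1→col1 (cost 1), row2→col0 (cost 7), row3→col3 (cost 9)
total = 4 + 1 + 7 + 9 = 21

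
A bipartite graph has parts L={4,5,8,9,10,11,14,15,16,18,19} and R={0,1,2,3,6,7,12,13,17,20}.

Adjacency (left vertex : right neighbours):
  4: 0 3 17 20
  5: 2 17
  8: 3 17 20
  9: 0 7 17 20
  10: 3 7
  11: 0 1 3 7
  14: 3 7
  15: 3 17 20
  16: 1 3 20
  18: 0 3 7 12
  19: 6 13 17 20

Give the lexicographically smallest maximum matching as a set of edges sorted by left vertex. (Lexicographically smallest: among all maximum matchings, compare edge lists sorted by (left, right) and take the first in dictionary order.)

Lex-smallest maximum matching: {(4,0), (5,2), (8,3), (9,7), (11,1), (15,17), (16,20), (18,12), (19,6)}

|M| = 9 (so the lex-smallest maximum matching has 9 edges)
process left vertices in ascending order; for each, take the smallest-labelled available neighbour that still permits 9 edges overall, or leave it unmatched if none does
lex-smallest matching: {4-0, 5-2, 8-3, 9-7, 11-1, 15-17, 16-20, 18-12, 19-6}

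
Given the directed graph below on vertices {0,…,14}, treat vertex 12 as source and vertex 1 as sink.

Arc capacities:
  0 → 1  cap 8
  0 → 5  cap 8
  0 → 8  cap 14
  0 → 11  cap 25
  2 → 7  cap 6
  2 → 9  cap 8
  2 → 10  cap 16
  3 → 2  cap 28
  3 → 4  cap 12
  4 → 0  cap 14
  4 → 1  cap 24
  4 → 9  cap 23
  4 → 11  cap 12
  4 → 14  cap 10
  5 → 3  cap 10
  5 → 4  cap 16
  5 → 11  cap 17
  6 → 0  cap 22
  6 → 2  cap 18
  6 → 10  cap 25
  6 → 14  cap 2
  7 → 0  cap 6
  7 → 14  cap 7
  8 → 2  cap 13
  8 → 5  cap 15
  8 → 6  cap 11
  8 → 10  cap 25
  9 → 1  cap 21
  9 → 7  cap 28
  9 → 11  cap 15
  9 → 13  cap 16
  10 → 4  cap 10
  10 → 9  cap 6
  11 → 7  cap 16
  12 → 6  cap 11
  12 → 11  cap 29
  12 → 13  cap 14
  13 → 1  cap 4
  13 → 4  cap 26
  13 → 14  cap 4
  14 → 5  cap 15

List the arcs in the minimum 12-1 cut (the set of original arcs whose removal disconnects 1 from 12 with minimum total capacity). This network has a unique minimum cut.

Min-cut arcs: {(7,0), (7,14), (12,6), (12,13)} (total capacity 38)

augment #1: 12→13→1 push 4
augment #2: 12→6→0→1 push 8
augment #3: 12→13→4→1 push 10
augment #4: 12→6→2→9→1 push 3
augment #5: 12→11→7→0→5→4→1 push 6
augment #6: 12→11→7→14→5→4→1 push 7
max flow = 38; residual-reachable set from 12 gives S-side
cut edges (S→T): {(7,0), (7,14), (12,6), (12,13)} total cap 38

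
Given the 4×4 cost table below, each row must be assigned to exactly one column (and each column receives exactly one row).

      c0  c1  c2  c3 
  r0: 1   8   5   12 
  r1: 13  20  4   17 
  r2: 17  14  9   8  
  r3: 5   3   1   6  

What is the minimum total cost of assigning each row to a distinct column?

optimal assignment: row0→col0 (cost 1), row1→col2 (cost 4), row2→col3 (cost 8), row3→col1 (cost 3)
total = 1 + 4 + 8 + 3 = 16

Minimum assignment cost: 16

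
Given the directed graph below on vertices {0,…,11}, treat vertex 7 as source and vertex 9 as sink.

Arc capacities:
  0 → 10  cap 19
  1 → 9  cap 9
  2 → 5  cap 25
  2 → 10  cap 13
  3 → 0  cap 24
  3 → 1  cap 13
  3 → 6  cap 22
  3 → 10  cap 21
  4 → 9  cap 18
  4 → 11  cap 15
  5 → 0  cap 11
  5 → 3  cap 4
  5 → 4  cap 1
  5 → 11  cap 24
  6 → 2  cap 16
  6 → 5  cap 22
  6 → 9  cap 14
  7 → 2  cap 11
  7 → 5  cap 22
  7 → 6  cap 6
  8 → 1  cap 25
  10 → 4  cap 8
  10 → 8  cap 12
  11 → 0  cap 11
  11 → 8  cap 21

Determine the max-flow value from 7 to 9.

Maximum flow value: 28

augment #1: 7→6→9 bottleneck 6, total now 6
augment #2: 7→5→4→9 bottleneck 1, total now 7
augment #3: 7→2→10→4→9 bottleneck 8, total now 15
augment #4: 7→5→3→1→9 bottleneck 4, total now 19
augment #5: 7→2→10→8→1→9 bottleneck 3, total now 22
augment #6: 7→5→11→8→1→9 bottleneck 2, total now 24
augment #7: 7→5→11→8→1→3→6→9 bottleneck 4, total now 28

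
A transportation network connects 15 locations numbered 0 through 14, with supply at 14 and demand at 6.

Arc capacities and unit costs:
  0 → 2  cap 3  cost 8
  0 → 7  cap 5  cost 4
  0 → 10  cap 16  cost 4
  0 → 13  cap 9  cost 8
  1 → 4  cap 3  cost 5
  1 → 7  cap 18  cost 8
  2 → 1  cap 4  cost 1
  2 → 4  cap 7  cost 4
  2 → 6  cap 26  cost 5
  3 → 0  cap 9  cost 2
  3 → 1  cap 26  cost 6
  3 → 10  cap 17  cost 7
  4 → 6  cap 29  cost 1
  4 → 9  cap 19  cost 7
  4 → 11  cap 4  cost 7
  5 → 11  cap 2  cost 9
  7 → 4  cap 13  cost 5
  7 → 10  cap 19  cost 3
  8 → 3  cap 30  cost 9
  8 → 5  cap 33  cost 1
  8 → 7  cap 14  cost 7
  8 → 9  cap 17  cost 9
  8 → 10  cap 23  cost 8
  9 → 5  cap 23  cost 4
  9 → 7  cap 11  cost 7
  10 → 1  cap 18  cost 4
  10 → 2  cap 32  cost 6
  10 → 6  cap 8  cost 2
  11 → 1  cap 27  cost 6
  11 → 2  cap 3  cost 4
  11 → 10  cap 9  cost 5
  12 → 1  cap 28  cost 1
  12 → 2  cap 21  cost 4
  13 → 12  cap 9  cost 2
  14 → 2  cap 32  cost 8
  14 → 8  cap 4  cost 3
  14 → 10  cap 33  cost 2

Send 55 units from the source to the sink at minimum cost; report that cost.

Minimum cost for 55 units: 701

shortest-cost path #1: 14→10→6 push 8 @ unit cost 4 (adds 32)
shortest-cost path #2: 14→10→1→4→6 push 3 @ unit cost 12 (adds 36)
shortest-cost path #3: 14→2→6 push 26 @ unit cost 13 (adds 338)
shortest-cost path #4: 14→2→4→6 push 6 @ unit cost 13 (adds 78)
shortest-cost path #5: 14→10→2→4→6 push 1 @ unit cost 13 (adds 13)
shortest-cost path #6: 14→8→7→4→6 push 4 @ unit cost 16 (adds 64)
shortest-cost path #7: 14→10→1→7→4→6 push 7 @ unit cost 20 (adds 140)
total cost = 701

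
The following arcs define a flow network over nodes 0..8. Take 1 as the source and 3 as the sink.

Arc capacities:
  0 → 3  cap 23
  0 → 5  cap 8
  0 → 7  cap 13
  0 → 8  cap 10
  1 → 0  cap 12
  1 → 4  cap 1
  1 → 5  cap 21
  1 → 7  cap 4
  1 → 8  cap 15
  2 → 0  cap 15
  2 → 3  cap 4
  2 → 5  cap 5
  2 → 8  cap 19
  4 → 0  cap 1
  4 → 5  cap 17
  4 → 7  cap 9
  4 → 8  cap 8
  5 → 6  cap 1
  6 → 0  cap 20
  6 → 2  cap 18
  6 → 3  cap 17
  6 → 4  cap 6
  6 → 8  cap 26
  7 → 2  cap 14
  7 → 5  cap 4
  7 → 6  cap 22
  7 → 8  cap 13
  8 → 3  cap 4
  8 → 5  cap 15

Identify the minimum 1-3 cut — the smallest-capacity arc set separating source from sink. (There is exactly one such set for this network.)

augment #1: 1→0→3 push 12
augment #2: 1→8→3 push 4
augment #3: 1→4→0→3 push 1
augment #4: 1→5→6→3 push 1
augment #5: 1→7→2→3 push 4
max flow = 22; residual-reachable set from 1 gives S-side
cut edges (S→T): {(1,0), (1,4), (1,7), (5,6), (8,3)} total cap 22

Min-cut arcs: {(1,0), (1,4), (1,7), (5,6), (8,3)} (total capacity 22)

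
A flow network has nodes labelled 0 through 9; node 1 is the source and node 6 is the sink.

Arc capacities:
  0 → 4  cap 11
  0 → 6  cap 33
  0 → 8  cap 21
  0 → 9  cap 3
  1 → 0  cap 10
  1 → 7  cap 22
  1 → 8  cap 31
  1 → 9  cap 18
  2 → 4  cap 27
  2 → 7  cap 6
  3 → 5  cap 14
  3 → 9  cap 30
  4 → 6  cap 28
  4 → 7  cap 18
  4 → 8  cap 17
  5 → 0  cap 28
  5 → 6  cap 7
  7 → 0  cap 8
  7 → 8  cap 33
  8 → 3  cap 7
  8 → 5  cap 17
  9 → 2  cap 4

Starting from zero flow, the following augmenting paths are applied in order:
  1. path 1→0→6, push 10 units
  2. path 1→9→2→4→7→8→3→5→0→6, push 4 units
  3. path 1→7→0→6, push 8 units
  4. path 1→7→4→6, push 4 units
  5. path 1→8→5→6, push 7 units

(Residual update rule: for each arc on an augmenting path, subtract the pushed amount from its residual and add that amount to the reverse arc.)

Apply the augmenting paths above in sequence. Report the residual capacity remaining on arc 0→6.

Residual capacity of (0,6): 11

after path 1 (1→0→6, push 10): res(0,6)=23
after path 2 (1→9→2→4→7→8→3→5→0→6, push 4): res(0,6)=19
after path 3 (1→7→0→6, push 8): res(0,6)=11
after path 4 (1→7→4→6, push 4): res(0,6)=11
after path 5 (1→8→5→6, push 7): res(0,6)=11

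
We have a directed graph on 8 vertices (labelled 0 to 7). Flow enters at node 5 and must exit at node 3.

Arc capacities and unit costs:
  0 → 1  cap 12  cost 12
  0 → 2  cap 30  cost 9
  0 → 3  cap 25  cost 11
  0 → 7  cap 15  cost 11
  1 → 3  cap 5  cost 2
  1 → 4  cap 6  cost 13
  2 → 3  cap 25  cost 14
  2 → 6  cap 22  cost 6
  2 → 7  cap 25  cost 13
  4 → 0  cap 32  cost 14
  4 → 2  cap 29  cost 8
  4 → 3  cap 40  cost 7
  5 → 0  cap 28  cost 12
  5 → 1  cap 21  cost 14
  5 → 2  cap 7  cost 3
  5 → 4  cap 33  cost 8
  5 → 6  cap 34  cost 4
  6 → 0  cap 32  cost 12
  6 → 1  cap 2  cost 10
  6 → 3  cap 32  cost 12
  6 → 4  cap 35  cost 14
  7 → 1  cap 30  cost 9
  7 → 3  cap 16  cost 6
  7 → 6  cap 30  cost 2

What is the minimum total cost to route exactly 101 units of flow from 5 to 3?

shortest-cost path #1: 5→4→3 push 33 @ unit cost 15 (adds 495)
shortest-cost path #2: 5→6→3 push 32 @ unit cost 16 (adds 512)
shortest-cost path #3: 5→1→3 push 5 @ unit cost 16 (adds 80)
shortest-cost path #4: 5→2→3 push 7 @ unit cost 17 (adds 119)
shortest-cost path #5: 5→0→3 push 24 @ unit cost 23 (adds 552)
total cost = 1758

Minimum cost for 101 units: 1758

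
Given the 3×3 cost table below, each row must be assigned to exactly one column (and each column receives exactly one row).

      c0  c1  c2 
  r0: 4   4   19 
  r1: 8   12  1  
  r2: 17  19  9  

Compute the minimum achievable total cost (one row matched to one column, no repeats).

optimal assignment: row0→col1 (cost 4), row1→col0 (cost 8), row2→col2 (cost 9)
total = 4 + 8 + 9 = 21

Minimum assignment cost: 21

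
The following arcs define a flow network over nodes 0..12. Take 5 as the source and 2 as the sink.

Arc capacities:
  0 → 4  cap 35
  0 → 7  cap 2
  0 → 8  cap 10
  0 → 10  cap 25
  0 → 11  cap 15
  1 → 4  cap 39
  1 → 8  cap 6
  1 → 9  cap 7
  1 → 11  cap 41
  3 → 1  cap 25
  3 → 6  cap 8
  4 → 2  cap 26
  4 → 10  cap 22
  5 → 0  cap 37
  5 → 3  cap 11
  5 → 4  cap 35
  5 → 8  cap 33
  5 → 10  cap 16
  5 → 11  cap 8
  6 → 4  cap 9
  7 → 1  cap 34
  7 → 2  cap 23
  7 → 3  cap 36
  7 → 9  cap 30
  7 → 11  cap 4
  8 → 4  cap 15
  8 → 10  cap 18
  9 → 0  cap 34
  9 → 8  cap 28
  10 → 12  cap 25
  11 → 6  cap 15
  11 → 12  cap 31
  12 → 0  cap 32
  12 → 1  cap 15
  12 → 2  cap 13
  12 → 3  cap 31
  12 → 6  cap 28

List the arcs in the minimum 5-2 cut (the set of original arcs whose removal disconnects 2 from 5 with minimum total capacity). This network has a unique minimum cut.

augment #1: 5→4→2 push 26
augment #2: 5→0→7→2 push 2
augment #3: 5→10→12→2 push 13
max flow = 41; residual-reachable set from 5 gives S-side
cut edges (S→T): {(0,7), (4,2), (12,2)} total cap 41

Min-cut arcs: {(0,7), (4,2), (12,2)} (total capacity 41)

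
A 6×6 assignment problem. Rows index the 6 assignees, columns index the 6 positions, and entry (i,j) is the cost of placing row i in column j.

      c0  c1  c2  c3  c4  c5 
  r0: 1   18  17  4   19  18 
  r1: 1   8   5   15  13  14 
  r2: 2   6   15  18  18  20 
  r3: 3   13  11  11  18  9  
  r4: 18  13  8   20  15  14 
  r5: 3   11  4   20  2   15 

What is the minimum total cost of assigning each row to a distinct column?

optimal assignment: row0→col3 (cost 4), row1→col0 (cost 1), row2→col1 (cost 6), row3→col5 (cost 9), row4→col2 (cost 8), row5→col4 (cost 2)
total = 4 + 1 + 6 + 9 + 8 + 2 = 30

Minimum assignment cost: 30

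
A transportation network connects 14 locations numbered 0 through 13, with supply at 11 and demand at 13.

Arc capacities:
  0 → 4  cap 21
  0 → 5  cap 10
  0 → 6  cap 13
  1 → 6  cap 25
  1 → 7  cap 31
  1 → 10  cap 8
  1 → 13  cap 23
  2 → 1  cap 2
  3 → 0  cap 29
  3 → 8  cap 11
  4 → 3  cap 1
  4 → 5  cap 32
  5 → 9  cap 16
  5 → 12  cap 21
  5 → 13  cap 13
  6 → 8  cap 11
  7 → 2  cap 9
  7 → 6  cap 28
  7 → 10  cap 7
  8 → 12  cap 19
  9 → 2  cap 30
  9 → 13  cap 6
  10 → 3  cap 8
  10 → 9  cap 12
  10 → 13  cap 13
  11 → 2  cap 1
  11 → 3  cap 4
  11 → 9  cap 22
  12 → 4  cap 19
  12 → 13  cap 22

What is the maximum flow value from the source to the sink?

Maximum flow value: 12

augment #1: 11→9→13 bottleneck 6, total now 6
augment #2: 11→2→1→13 bottleneck 1, total now 7
augment #3: 11→3→0→5→13 bottleneck 4, total now 11
augment #4: 11→9→2→1→13 bottleneck 1, total now 12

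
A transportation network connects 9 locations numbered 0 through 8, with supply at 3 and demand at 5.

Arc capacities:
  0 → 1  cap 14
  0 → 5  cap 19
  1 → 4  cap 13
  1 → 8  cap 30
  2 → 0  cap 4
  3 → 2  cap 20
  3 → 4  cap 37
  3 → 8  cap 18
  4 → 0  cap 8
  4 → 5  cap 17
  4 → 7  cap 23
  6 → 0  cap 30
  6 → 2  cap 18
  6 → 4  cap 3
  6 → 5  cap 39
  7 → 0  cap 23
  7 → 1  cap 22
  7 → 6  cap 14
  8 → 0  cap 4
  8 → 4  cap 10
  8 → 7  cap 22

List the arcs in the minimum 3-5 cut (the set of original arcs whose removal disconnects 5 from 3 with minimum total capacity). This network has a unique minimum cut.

augment #1: 3→4→5 push 17
augment #2: 3→2→0→5 push 4
augment #3: 3→4→0→5 push 8
augment #4: 3→8→0→5 push 4
augment #5: 3→4→7→0→5 push 3
augment #6: 3→4→7→6→5 push 9
augment #7: 3→8→7→6→5 push 5
max flow = 50; residual-reachable set from 3 gives S-side
cut edges (S→T): {(0,5), (4,5), (7,6)} total cap 50

Min-cut arcs: {(0,5), (4,5), (7,6)} (total capacity 50)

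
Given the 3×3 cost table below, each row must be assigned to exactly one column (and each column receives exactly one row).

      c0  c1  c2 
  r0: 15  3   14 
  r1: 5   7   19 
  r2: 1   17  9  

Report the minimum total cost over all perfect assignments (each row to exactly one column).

Minimum assignment cost: 17

optimal assignment: row0→col1 (cost 3), row1→col0 (cost 5), row2→col2 (cost 9)
total = 3 + 5 + 9 = 17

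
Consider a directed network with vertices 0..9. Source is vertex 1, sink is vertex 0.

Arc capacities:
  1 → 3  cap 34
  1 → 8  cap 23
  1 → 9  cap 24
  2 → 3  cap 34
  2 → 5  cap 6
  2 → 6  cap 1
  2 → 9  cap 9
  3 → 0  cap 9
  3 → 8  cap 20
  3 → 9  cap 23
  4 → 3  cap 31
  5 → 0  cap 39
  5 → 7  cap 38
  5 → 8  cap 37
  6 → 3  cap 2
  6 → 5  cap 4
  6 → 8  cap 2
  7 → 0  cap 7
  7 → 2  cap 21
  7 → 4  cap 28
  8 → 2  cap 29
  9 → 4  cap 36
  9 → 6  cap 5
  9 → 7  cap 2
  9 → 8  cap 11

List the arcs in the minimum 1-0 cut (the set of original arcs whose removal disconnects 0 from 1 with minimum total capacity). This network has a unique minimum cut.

Min-cut arcs: {(2,5), (3,0), (6,5), (9,7)} (total capacity 21)

augment #1: 1→3→0 push 9
augment #2: 1→9→7→0 push 2
augment #3: 1→8→2→5→0 push 6
augment #4: 1→9→6→5→0 push 4
max flow = 21; residual-reachable set from 1 gives S-side
cut edges (S→T): {(2,5), (3,0), (6,5), (9,7)} total cap 21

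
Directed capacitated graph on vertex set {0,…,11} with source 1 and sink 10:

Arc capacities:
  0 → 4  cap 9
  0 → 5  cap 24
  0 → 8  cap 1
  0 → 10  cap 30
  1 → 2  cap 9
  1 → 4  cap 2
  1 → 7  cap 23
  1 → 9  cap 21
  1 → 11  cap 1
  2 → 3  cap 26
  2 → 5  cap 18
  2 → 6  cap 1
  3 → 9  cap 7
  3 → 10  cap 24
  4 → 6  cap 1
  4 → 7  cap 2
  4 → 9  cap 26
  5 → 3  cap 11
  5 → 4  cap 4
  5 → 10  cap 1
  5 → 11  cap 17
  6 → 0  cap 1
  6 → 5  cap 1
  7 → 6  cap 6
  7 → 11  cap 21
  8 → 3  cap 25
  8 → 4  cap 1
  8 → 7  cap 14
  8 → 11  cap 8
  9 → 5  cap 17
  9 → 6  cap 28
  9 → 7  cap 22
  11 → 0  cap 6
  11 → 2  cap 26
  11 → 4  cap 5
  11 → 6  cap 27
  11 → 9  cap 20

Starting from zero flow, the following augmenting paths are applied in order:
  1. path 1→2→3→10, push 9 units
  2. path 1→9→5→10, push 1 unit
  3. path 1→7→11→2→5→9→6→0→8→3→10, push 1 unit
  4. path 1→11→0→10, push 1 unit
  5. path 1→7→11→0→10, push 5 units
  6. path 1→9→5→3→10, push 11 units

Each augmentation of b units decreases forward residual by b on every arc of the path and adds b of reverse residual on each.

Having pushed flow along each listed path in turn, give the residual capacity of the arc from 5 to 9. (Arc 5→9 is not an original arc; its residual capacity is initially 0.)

after path 1 (1→2→3→10, push 9): res(5,9)=0
after path 2 (1→9→5→10, push 1): res(5,9)=1
after path 3 (1→7→11→2→5→9→6→0→8→3→10, push 1): res(5,9)=0
after path 4 (1→11→0→10, push 1): res(5,9)=0
after path 5 (1→7→11→0→10, push 5): res(5,9)=0
after path 6 (1→9→5→3→10, push 11): res(5,9)=11

Residual capacity of (5,9): 11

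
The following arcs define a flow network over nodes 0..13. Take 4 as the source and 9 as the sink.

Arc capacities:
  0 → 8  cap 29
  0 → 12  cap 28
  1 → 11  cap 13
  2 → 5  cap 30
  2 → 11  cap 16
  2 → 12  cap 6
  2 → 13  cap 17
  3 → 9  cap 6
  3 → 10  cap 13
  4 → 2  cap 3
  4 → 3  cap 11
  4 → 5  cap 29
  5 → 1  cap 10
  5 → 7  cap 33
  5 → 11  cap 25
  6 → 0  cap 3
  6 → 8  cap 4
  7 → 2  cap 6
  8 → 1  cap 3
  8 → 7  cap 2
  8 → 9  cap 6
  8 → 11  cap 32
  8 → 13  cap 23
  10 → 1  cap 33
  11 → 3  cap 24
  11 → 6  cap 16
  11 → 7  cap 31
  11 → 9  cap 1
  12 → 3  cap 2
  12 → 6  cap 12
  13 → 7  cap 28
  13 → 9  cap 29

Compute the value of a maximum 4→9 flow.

Maximum flow value: 23

augment #1: 4→3→9 bottleneck 6, total now 6
augment #2: 4→2→11→9 bottleneck 1, total now 7
augment #3: 4→2→13→9 bottleneck 2, total now 9
augment #4: 4→5→7→2→13→9 bottleneck 6, total now 15
augment #5: 4→5→11→2→13→9 bottleneck 1, total now 16
augment #6: 4→5→11→6→8→9 bottleneck 4, total now 20
augment #7: 4→5→11→6→0→8→9 bottleneck 2, total now 22
augment #8: 4→5→11→6→0→8→13→9 bottleneck 1, total now 23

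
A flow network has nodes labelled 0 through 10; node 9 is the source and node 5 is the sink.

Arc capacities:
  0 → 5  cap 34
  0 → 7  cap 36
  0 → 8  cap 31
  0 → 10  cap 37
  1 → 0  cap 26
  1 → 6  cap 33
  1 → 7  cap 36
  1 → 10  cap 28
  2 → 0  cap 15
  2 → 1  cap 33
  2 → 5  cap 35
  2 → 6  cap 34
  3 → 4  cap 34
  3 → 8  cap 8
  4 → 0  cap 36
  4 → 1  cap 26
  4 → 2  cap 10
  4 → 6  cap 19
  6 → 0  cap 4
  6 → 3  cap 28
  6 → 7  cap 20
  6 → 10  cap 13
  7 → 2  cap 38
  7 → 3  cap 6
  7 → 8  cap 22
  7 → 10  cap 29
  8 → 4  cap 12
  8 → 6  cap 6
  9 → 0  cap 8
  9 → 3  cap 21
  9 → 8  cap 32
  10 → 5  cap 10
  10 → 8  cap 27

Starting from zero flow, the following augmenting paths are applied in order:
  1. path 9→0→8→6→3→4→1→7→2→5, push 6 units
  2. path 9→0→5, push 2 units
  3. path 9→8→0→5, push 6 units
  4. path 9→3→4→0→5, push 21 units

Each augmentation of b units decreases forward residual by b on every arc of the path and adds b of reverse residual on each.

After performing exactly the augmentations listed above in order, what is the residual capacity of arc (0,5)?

after path 1 (9→0→8→6→3→4→1→7→2→5, push 6): res(0,5)=34
after path 2 (9→0→5, push 2): res(0,5)=32
after path 3 (9→8→0→5, push 6): res(0,5)=26
after path 4 (9→3→4→0→5, push 21): res(0,5)=5

Residual capacity of (0,5): 5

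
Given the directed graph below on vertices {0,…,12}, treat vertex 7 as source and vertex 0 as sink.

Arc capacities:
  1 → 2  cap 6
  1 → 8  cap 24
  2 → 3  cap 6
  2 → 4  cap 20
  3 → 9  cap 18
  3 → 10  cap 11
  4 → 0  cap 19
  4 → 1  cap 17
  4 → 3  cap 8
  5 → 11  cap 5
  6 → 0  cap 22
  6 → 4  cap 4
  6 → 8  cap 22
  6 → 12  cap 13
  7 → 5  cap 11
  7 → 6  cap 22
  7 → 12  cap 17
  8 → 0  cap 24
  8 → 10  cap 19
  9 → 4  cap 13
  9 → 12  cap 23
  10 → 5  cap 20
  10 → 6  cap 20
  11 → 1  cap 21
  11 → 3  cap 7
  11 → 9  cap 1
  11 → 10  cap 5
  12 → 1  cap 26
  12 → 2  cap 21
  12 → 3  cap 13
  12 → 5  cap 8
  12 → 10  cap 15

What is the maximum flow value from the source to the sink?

augment #1: 7→6→0 bottleneck 22, total now 22
augment #2: 7→12→1→8→0 bottleneck 17, total now 39
augment #3: 7→5→11→1→8→0 bottleneck 5, total now 44

Maximum flow value: 44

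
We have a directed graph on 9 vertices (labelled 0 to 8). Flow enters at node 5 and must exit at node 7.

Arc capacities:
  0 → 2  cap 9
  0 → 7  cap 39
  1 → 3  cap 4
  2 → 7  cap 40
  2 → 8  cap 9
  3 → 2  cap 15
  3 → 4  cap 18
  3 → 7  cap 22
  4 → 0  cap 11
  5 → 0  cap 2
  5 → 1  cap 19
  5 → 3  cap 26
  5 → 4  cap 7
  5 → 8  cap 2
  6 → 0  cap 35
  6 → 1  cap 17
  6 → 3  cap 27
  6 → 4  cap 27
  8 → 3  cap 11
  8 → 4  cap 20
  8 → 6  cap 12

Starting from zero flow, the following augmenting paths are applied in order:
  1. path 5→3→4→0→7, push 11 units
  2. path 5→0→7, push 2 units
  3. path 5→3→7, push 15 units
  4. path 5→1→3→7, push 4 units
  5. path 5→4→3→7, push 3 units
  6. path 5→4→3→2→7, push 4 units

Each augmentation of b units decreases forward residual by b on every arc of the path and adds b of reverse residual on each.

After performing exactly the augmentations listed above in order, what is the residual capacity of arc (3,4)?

after path 1 (5→3→4→0→7, push 11): res(3,4)=7
after path 2 (5→0→7, push 2): res(3,4)=7
after path 3 (5→3→7, push 15): res(3,4)=7
after path 4 (5→1→3→7, push 4): res(3,4)=7
after path 5 (5→4→3→7, push 3): res(3,4)=10
after path 6 (5→4→3→2→7, push 4): res(3,4)=14

Residual capacity of (3,4): 14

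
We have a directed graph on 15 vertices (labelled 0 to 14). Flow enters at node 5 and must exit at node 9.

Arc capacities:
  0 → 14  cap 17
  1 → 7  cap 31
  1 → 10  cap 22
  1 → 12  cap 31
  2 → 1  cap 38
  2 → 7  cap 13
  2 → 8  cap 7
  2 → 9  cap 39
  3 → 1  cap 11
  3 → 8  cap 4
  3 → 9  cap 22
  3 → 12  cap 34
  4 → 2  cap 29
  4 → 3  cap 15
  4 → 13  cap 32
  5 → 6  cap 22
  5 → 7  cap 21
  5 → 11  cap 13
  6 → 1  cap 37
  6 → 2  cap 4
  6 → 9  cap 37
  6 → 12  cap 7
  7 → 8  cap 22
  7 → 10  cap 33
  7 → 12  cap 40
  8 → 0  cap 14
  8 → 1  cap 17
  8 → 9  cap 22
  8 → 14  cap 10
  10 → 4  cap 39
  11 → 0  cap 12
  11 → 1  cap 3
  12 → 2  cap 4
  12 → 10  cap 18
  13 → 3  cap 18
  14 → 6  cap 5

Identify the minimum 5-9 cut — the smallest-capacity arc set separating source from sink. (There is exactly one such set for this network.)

Min-cut arcs: {(5,6), (5,7), (11,1), (14,6)} (total capacity 51)

augment #1: 5→6→9 push 22
augment #2: 5→7→8→9 push 21
augment #3: 5→11→0→14→6→9 push 5
augment #4: 5→11→1→7→8→9 push 1
augment #5: 5→11→1→12→2→9 push 2
max flow = 51; residual-reachable set from 5 gives S-side
cut edges (S→T): {(5,6), (5,7), (11,1), (14,6)} total cap 51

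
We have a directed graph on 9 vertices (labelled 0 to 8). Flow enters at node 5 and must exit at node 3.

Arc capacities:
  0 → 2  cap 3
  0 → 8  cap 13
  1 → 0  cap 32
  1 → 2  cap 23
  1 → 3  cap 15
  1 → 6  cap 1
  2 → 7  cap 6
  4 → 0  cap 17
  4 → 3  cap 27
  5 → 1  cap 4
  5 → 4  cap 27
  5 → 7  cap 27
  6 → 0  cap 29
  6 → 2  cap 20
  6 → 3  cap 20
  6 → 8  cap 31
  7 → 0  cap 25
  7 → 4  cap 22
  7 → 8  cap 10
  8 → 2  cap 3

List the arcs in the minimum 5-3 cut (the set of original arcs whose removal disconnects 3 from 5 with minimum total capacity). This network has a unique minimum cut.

augment #1: 5→1→3 push 4
augment #2: 5→4→3 push 27
max flow = 31; residual-reachable set from 5 gives S-side
cut edges (S→T): {(4,3), (5,1)} total cap 31

Min-cut arcs: {(4,3), (5,1)} (total capacity 31)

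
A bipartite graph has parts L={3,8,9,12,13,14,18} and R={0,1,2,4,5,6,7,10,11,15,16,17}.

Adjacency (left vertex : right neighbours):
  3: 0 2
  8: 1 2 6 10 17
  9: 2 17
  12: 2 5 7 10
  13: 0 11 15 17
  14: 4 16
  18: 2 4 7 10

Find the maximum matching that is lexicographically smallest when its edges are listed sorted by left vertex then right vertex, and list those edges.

|M| = 7 (so the lex-smallest maximum matching has 7 edges)
process left vertices in ascending order; for each, take the smallest-labelled available neighbour that still permits 7 edges overall, or leave it unmatched if none does
lex-smallest matching: {3-0, 8-1, 9-2, 12-5, 13-11, 14-4, 18-7}

Lex-smallest maximum matching: {(3,0), (8,1), (9,2), (12,5), (13,11), (14,4), (18,7)}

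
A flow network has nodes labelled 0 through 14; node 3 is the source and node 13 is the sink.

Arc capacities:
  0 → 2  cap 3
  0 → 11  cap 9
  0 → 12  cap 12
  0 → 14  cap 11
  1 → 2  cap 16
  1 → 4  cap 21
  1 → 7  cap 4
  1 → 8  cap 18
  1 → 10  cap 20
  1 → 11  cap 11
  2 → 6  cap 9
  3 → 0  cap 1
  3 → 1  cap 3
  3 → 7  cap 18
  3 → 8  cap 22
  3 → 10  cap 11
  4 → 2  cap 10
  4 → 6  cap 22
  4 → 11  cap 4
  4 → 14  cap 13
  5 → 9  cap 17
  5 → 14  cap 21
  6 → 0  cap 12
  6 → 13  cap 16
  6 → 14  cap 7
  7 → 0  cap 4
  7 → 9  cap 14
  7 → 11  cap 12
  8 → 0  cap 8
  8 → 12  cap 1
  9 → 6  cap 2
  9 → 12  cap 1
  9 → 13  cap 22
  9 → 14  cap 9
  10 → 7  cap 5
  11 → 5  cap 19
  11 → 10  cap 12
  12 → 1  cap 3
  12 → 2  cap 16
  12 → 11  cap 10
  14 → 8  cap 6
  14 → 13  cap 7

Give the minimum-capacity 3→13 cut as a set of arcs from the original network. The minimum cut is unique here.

augment #1: 3→0→14→13 push 1
augment #2: 3→7→9→13 push 14
augment #3: 3→1→2→6→13 push 3
augment #4: 3→7→0→14→13 push 4
augment #5: 3→8→0→14→13 push 2
augment #6: 3→8→0→2→6→13 push 3
augment #7: 3→8→12→2→6→13 push 1
augment #8: 3→8→0→11→5→9→13 push 3
augment #9: 3→10→7→11→5→9→13 push 5
max flow = 36; residual-reachable set from 3 gives S-side
cut edges (S→T): {(3,0), (3,1), (3,7), (8,0), (8,12), (10,7)} total cap 36

Min-cut arcs: {(3,0), (3,1), (3,7), (8,0), (8,12), (10,7)} (total capacity 36)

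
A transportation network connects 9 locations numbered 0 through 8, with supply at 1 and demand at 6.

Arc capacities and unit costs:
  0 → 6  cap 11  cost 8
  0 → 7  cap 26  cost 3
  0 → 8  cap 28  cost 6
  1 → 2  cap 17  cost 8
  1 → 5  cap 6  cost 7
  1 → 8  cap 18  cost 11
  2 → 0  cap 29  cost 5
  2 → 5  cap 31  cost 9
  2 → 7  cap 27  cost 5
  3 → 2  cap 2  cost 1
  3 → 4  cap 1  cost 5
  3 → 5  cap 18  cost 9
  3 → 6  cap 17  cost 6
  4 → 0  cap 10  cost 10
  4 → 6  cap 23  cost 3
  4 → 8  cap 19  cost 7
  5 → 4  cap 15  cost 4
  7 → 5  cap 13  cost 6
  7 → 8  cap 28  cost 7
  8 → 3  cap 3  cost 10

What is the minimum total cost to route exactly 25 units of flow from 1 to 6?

Minimum cost for 25 units: 513

shortest-cost path #1: 1→5→4→6 push 6 @ unit cost 14 (adds 84)
shortest-cost path #2: 1→2→0→6 push 11 @ unit cost 21 (adds 231)
shortest-cost path #3: 1→2→5→4→6 push 6 @ unit cost 24 (adds 144)
shortest-cost path #4: 1→8→3→6 push 2 @ unit cost 27 (adds 54)
total cost = 513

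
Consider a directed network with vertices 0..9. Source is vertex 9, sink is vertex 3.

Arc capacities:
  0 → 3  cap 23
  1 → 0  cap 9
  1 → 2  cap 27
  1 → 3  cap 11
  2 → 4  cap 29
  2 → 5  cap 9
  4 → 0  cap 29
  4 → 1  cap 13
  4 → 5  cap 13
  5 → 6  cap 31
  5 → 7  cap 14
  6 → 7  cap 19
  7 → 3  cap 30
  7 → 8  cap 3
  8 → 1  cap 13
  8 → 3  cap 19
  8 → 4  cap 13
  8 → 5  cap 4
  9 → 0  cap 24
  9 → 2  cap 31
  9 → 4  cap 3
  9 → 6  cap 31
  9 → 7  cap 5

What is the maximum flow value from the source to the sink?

augment #1: 9→0→3 bottleneck 23, total now 23
augment #2: 9→7→3 bottleneck 5, total now 28
augment #3: 9→4→1→3 bottleneck 3, total now 31
augment #4: 9→6→7→3 bottleneck 19, total now 50
augment #5: 9→2→4→1→3 bottleneck 8, total now 58
augment #6: 9→2→5→7→3 bottleneck 6, total now 64
augment #7: 9→2→5→7→8→3 bottleneck 3, total now 67

Maximum flow value: 67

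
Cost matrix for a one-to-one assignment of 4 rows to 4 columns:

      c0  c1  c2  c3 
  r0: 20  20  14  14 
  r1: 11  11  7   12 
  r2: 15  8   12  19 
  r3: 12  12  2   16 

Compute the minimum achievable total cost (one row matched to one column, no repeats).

optimal assignment: row0→col3 (cost 14), row1→col0 (cost 11), row2→col1 (cost 8), row3→col2 (cost 2)
total = 14 + 11 + 8 + 2 = 35

Minimum assignment cost: 35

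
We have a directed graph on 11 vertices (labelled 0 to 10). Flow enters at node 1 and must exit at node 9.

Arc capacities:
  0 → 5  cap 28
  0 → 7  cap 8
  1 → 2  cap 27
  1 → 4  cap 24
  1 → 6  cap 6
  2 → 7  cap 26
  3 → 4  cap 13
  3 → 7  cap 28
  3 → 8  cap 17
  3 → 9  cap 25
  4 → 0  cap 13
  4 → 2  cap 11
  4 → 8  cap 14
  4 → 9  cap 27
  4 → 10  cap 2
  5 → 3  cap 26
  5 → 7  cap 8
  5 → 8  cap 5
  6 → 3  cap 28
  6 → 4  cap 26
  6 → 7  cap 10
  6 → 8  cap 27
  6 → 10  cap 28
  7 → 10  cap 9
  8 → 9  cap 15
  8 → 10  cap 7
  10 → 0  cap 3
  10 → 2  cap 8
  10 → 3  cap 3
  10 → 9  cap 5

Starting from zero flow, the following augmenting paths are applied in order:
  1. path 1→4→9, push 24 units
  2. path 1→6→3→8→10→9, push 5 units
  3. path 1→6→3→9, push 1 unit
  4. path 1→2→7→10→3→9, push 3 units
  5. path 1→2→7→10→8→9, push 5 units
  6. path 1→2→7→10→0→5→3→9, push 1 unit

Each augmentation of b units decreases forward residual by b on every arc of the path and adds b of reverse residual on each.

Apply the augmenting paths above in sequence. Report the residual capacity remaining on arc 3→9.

Residual capacity of (3,9): 20

after path 1 (1→4→9, push 24): res(3,9)=25
after path 2 (1→6→3→8→10→9, push 5): res(3,9)=25
after path 3 (1→6→3→9, push 1): res(3,9)=24
after path 4 (1→2→7→10→3→9, push 3): res(3,9)=21
after path 5 (1→2→7→10→8→9, push 5): res(3,9)=21
after path 6 (1→2→7→10→0→5→3→9, push 1): res(3,9)=20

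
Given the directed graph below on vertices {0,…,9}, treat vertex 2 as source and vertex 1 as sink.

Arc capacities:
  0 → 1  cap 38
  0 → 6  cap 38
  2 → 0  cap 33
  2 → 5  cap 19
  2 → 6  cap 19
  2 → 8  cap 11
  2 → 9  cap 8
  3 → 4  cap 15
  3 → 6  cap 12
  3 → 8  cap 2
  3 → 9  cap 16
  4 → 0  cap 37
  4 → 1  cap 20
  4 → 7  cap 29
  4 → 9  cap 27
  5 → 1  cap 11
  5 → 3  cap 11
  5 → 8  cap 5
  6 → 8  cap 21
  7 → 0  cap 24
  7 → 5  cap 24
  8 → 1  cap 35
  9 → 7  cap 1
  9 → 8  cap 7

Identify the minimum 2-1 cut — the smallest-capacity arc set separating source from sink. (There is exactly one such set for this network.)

Min-cut arcs: {(2,0), (2,5), (8,1), (9,7)} (total capacity 88)

augment #1: 2→0→1 push 33
augment #2: 2→5→1 push 11
augment #3: 2→8→1 push 11
augment #4: 2→5→8→1 push 5
augment #5: 2→6→8→1 push 19
augment #6: 2→5→3→4→1 push 3
augment #7: 2→9→7→0→1 push 1
augment #8: 2→9→8→5→3→4→1 push 5
max flow = 88; residual-reachable set from 2 gives S-side
cut edges (S→T): {(2,0), (2,5), (8,1), (9,7)} total cap 88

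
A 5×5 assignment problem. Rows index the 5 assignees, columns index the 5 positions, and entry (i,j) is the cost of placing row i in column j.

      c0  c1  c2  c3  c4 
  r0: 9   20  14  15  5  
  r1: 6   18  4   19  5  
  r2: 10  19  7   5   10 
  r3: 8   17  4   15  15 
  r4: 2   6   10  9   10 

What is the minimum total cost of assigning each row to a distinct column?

Minimum assignment cost: 26

optimal assignment: row0→col4 (cost 5), row1→col0 (cost 6), row2→col3 (cost 5), row3→col2 (cost 4), row4→col1 (cost 6)
total = 5 + 6 + 5 + 4 + 6 = 26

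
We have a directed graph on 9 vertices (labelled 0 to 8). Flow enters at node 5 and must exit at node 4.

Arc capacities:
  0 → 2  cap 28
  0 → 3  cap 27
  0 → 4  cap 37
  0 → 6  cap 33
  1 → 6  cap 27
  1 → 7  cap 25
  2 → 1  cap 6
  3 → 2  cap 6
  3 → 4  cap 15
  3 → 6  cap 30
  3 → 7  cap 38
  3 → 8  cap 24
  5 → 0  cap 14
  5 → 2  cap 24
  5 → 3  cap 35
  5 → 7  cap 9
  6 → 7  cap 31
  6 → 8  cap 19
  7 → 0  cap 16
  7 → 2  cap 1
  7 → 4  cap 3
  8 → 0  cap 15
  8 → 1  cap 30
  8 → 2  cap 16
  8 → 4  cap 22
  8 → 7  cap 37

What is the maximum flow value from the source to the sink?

Maximum flow value: 64

augment #1: 5→0→4 bottleneck 14, total now 14
augment #2: 5→3→4 bottleneck 15, total now 29
augment #3: 5→7→4 bottleneck 3, total now 32
augment #4: 5→3→8→4 bottleneck 20, total now 52
augment #5: 5→7→0→4 bottleneck 6, total now 58
augment #6: 5→2→1→6→8→4 bottleneck 2, total now 60
augment #7: 5→2→1→7→0→4 bottleneck 4, total now 64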